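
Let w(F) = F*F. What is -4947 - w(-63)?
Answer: -8916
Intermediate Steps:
w(F) = F**2
-4947 - w(-63) = -4947 - 1*(-63)**2 = -4947 - 1*3969 = -4947 - 3969 = -8916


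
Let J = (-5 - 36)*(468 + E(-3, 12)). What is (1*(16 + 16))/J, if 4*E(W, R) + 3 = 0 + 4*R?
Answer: -128/78597 ≈ -0.0016286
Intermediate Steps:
E(W, R) = -¾ + R (E(W, R) = -¾ + (0 + 4*R)/4 = -¾ + (4*R)/4 = -¾ + R)
J = -78597/4 (J = (-5 - 36)*(468 + (-¾ + 12)) = -41*(468 + 45/4) = -41*1917/4 = -78597/4 ≈ -19649.)
(1*(16 + 16))/J = (1*(16 + 16))/(-78597/4) = (1*32)*(-4/78597) = 32*(-4/78597) = -128/78597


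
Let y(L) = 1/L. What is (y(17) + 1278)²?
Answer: 472062529/289 ≈ 1.6334e+6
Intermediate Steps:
y(L) = 1/L
(y(17) + 1278)² = (1/17 + 1278)² = (21727/17)² = 472062529/289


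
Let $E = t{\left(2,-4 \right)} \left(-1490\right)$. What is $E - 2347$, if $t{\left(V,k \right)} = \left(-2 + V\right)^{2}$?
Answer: $-2347$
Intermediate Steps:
$E = 0$ ($E = \left(-2 + 2\right)^{2} \left(-1490\right) = 0^{2} \left(-1490\right) = 0 \left(-1490\right) = 0$)
$E - 2347 = 0 - 2347 = -2347$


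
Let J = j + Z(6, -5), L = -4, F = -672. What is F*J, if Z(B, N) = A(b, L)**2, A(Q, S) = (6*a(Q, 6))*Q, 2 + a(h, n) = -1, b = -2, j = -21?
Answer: -856800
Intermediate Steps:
a(h, n) = -3 (a(h, n) = -2 - 1 = -3)
A(Q, S) = -18*Q (A(Q, S) = (6*(-3))*Q = -18*Q)
Z(B, N) = 1296 (Z(B, N) = (-18*(-2))**2 = 36**2 = 1296)
J = 1275 (J = -21 + 1296 = 1275)
F*J = -672*1275 = -856800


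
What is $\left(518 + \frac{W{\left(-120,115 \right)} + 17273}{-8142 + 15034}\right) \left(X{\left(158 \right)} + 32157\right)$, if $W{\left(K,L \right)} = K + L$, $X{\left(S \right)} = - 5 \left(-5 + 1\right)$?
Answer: $\frac{28857331087}{1723} \approx 1.6748 \cdot 10^{7}$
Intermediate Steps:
$X{\left(S \right)} = 20$ ($X{\left(S \right)} = \left(-5\right) \left(-4\right) = 20$)
$\left(518 + \frac{W{\left(-120,115 \right)} + 17273}{-8142 + 15034}\right) \left(X{\left(158 \right)} + 32157\right) = \left(518 + \frac{\left(-120 + 115\right) + 17273}{-8142 + 15034}\right) \left(20 + 32157\right) = \left(518 + \frac{-5 + 17273}{6892}\right) 32177 = \left(518 + 17268 \cdot \frac{1}{6892}\right) 32177 = \left(518 + \frac{4317}{1723}\right) 32177 = \frac{896831}{1723} \cdot 32177 = \frac{28857331087}{1723}$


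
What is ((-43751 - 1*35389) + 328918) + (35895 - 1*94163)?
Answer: 191510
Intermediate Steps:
((-43751 - 1*35389) + 328918) + (35895 - 1*94163) = ((-43751 - 35389) + 328918) + (35895 - 94163) = (-79140 + 328918) - 58268 = 249778 - 58268 = 191510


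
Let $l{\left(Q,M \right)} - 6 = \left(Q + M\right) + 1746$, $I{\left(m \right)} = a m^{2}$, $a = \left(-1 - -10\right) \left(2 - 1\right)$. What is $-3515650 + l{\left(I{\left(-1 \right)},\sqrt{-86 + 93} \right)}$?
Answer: $-3513889 + \sqrt{7} \approx -3.5139 \cdot 10^{6}$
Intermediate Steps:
$a = 9$ ($a = \left(-1 + 10\right) 1 = 9 \cdot 1 = 9$)
$I{\left(m \right)} = 9 m^{2}$
$l{\left(Q,M \right)} = 1752 + M + Q$ ($l{\left(Q,M \right)} = 6 + \left(\left(Q + M\right) + 1746\right) = 6 + \left(\left(M + Q\right) + 1746\right) = 6 + \left(1746 + M + Q\right) = 1752 + M + Q$)
$-3515650 + l{\left(I{\left(-1 \right)},\sqrt{-86 + 93} \right)} = -3515650 + \left(1752 + \sqrt{-86 + 93} + 9 \left(-1\right)^{2}\right) = -3515650 + \left(1752 + \sqrt{7} + 9 \cdot 1\right) = -3515650 + \left(1752 + \sqrt{7} + 9\right) = -3515650 + \left(1761 + \sqrt{7}\right) = -3513889 + \sqrt{7}$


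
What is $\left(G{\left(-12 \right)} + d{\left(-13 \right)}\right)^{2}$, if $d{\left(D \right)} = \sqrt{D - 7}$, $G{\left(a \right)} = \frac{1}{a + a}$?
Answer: $\frac{\left(1 - 48 i \sqrt{5}\right)^{2}}{576} \approx -19.998 - 0.37268 i$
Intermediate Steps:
$G{\left(a \right)} = \frac{1}{2 a}$
$d{\left(D \right)} = \sqrt{-7 + D}$
$\left(G{\left(-12 \right)} + d{\left(-13 \right)}\right)^{2} = \left(\frac{1}{2 \left(-12\right)} + \sqrt{-7 - 13}\right)^{2} = \left(\frac{1}{2} \left(- \frac{1}{12}\right) + \sqrt{-20}\right)^{2} = \left(- \frac{1}{24} + 2 i \sqrt{5}\right)^{2}$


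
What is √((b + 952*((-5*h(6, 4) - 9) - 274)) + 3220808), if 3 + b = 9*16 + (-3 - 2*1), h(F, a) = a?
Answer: 78*√482 ≈ 1712.5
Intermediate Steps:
b = 136 (b = -3 + (9*16 + (-3 - 2*1)) = -3 + (144 + (-3 - 2)) = -3 + (144 - 5) = -3 + 139 = 136)
√((b + 952*((-5*h(6, 4) - 9) - 274)) + 3220808) = √((136 + 952*((-5*4 - 9) - 274)) + 3220808) = √((136 + 952*((-20 - 9) - 274)) + 3220808) = √((136 + 952*(-29 - 274)) + 3220808) = √((136 + 952*(-303)) + 3220808) = √((136 - 288456) + 3220808) = √(-288320 + 3220808) = √2932488 = 78*√482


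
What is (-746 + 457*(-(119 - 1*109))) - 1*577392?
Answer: -582708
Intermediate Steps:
(-746 + 457*(-(119 - 1*109))) - 1*577392 = (-746 + 457*(-(119 - 109))) - 577392 = (-746 + 457*(-1*10)) - 577392 = (-746 + 457*(-10)) - 577392 = (-746 - 4570) - 577392 = -5316 - 577392 = -582708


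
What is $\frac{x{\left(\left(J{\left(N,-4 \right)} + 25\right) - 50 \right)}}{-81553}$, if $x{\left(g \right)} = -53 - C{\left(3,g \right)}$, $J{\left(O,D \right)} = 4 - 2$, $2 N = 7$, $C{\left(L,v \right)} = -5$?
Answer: $\frac{48}{81553} \approx 0.00058857$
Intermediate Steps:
$N = \frac{7}{2}$ ($N = \frac{1}{2} \cdot 7 = \frac{7}{2} \approx 3.5$)
$J{\left(O,D \right)} = 2$ ($J{\left(O,D \right)} = 4 - 2 = 2$)
$x{\left(g \right)} = -48$ ($x{\left(g \right)} = -53 - -5 = -53 + 5 = -48$)
$\frac{x{\left(\left(J{\left(N,-4 \right)} + 25\right) - 50 \right)}}{-81553} = - \frac{48}{-81553} = \left(-48\right) \left(- \frac{1}{81553}\right) = \frac{48}{81553}$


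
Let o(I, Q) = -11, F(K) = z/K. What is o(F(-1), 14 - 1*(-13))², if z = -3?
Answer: 121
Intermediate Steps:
F(K) = -3/K
o(F(-1), 14 - 1*(-13))² = (-11)² = 121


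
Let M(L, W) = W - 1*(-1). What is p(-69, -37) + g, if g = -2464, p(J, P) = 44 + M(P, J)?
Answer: -2488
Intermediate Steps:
M(L, W) = 1 + W (M(L, W) = W + 1 = 1 + W)
p(J, P) = 45 + J (p(J, P) = 44 + (1 + J) = 45 + J)
p(-69, -37) + g = (45 - 69) - 2464 = -24 - 2464 = -2488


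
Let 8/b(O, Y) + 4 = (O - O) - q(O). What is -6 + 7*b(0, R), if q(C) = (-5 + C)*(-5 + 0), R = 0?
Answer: -230/29 ≈ -7.9310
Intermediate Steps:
q(C) = 25 - 5*C (q(C) = (-5 + C)*(-5) = 25 - 5*C)
b(O, Y) = 8/(-29 + 5*O) (b(O, Y) = 8/(-4 + ((O - O) - (25 - 5*O))) = 8/(-4 + (0 + (-25 + 5*O))) = 8/(-4 + (-25 + 5*O)) = 8/(-29 + 5*O))
-6 + 7*b(0, R) = -6 + 7*(8/(-29 + 5*0)) = -6 + 7*(8/(-29 + 0)) = -6 + 7*(8/(-29)) = -6 + 7*(8*(-1/29)) = -6 + 7*(-8/29) = -6 - 56/29 = -230/29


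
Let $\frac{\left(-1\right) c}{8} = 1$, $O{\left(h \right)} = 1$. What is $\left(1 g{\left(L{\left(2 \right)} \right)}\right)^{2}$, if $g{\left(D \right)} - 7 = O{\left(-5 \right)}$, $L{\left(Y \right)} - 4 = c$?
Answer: $64$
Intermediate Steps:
$c = -8$ ($c = \left(-8\right) 1 = -8$)
$L{\left(Y \right)} = -4$ ($L{\left(Y \right)} = 4 - 8 = -4$)
$g{\left(D \right)} = 8$ ($g{\left(D \right)} = 7 + 1 = 8$)
$\left(1 g{\left(L{\left(2 \right)} \right)}\right)^{2} = \left(1 \cdot 8\right)^{2} = 8^{2} = 64$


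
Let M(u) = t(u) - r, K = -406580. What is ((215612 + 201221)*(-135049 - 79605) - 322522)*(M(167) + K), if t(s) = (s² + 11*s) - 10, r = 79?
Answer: 33727047789589672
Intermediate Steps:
t(s) = -10 + s² + 11*s
M(u) = -89 + u² + 11*u (M(u) = (-10 + u² + 11*u) - 1*79 = (-10 + u² + 11*u) - 79 = -89 + u² + 11*u)
((215612 + 201221)*(-135049 - 79605) - 322522)*(M(167) + K) = ((215612 + 201221)*(-135049 - 79605) - 322522)*((-89 + 167² + 11*167) - 406580) = (416833*(-214654) - 322522)*((-89 + 27889 + 1837) - 406580) = (-89474870782 - 322522)*(29637 - 406580) = -89475193304*(-376943) = 33727047789589672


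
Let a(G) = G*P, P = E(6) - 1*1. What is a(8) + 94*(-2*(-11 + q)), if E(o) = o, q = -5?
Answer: 3048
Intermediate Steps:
P = 5 (P = 6 - 1*1 = 6 - 1 = 5)
a(G) = 5*G (a(G) = G*5 = 5*G)
a(8) + 94*(-2*(-11 + q)) = 5*8 + 94*(-2*(-11 - 5)) = 40 + 94*(-2*(-16)) = 40 + 94*32 = 40 + 3008 = 3048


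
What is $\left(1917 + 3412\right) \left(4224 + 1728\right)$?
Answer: $31718208$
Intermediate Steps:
$\left(1917 + 3412\right) \left(4224 + 1728\right) = 5329 \cdot 5952 = 31718208$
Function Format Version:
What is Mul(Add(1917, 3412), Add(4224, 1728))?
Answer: 31718208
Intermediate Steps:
Mul(Add(1917, 3412), Add(4224, 1728)) = Mul(5329, 5952) = 31718208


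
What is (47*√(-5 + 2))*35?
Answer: 1645*I*√3 ≈ 2849.2*I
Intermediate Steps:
(47*√(-5 + 2))*35 = (47*√(-3))*35 = (47*(I*√3))*35 = (47*I*√3)*35 = 1645*I*√3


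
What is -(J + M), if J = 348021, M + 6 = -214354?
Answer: -133661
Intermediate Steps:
M = -214360 (M = -6 - 214354 = -214360)
-(J + M) = -(348021 - 214360) = -1*133661 = -133661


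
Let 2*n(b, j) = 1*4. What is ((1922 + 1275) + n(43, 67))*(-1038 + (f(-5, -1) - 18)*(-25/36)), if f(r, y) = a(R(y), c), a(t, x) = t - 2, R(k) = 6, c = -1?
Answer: -59210291/18 ≈ -3.2895e+6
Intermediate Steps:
n(b, j) = 2 (n(b, j) = (1*4)/2 = (½)*4 = 2)
a(t, x) = -2 + t
f(r, y) = 4 (f(r, y) = -2 + 6 = 4)
((1922 + 1275) + n(43, 67))*(-1038 + (f(-5, -1) - 18)*(-25/36)) = ((1922 + 1275) + 2)*(-1038 + (4 - 18)*(-25/36)) = (3197 + 2)*(-1038 - (-350)/36) = 3199*(-1038 - 14*(-25/36)) = 3199*(-1038 + 175/18) = 3199*(-18509/18) = -59210291/18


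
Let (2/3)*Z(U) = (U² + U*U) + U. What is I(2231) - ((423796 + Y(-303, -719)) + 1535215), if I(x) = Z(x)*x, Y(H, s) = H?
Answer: 66637969013/2 ≈ 3.3319e+10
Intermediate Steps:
Z(U) = 3*U² + 3*U/2 (Z(U) = 3*((U² + U*U) + U)/2 = 3*((U² + U²) + U)/2 = 3*(2*U² + U)/2 = 3*(U + 2*U²)/2 = 3*U² + 3*U/2)
I(x) = 3*x²*(1 + 2*x)/2 (I(x) = (3*x*(1 + 2*x)/2)*x = 3*x²*(1 + 2*x)/2)
I(2231) - ((423796 + Y(-303, -719)) + 1535215) = 2231²*(3/2 + 3*2231) - ((423796 - 303) + 1535215) = 4977361*(3/2 + 6693) - (423493 + 1535215) = 4977361*(13389/2) - 1*1958708 = 66641886429/2 - 1958708 = 66637969013/2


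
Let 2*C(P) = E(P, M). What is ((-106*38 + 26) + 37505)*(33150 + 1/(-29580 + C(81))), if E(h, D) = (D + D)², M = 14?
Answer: 32416906413097/29188 ≈ 1.1106e+9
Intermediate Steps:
E(h, D) = 4*D² (E(h, D) = (2*D)² = 4*D²)
C(P) = 392 (C(P) = (4*14²)/2 = (4*196)/2 = (½)*784 = 392)
((-106*38 + 26) + 37505)*(33150 + 1/(-29580 + C(81))) = ((-106*38 + 26) + 37505)*(33150 + 1/(-29580 + 392)) = ((-4028 + 26) + 37505)*(33150 + 1/(-29188)) = (-4002 + 37505)*(33150 - 1/29188) = 33503*(967582199/29188) = 32416906413097/29188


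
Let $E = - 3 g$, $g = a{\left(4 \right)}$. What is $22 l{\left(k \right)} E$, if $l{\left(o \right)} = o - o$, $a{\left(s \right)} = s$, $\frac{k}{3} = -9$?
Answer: $0$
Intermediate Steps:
$k = -27$ ($k = 3 \left(-9\right) = -27$)
$g = 4$
$E = -12$ ($E = \left(-3\right) 4 = -12$)
$l{\left(o \right)} = 0$
$22 l{\left(k \right)} E = 22 \cdot 0 \left(-12\right) = 0 \left(-12\right) = 0$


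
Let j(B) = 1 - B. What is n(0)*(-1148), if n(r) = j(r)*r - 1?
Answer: 1148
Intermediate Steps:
n(r) = -1 + r*(1 - r) (n(r) = (1 - r)*r - 1 = r*(1 - r) - 1 = -1 + r*(1 - r))
n(0)*(-1148) = (-1 + 0 - 1*0²)*(-1148) = (-1 + 0 - 1*0)*(-1148) = (-1 + 0 + 0)*(-1148) = -1*(-1148) = 1148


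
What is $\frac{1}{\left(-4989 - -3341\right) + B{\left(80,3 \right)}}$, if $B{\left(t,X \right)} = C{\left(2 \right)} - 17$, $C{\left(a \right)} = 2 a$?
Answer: $- \frac{1}{1661} \approx -0.00060205$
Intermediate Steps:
$B{\left(t,X \right)} = -13$ ($B{\left(t,X \right)} = 2 \cdot 2 - 17 = 4 - 17 = -13$)
$\frac{1}{\left(-4989 - -3341\right) + B{\left(80,3 \right)}} = \frac{1}{\left(-4989 - -3341\right) - 13} = \frac{1}{\left(-4989 + 3341\right) - 13} = \frac{1}{-1648 - 13} = \frac{1}{-1661} = - \frac{1}{1661}$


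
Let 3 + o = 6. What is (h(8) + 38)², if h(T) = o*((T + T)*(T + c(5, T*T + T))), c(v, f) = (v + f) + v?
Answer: 18992164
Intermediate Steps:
o = 3 (o = -3 + 6 = 3)
c(v, f) = f + 2*v (c(v, f) = (f + v) + v = f + 2*v)
h(T) = 6*T*(10 + T² + 2*T) (h(T) = 3*((T + T)*(T + ((T*T + T) + 2*5))) = 3*((2*T)*(T + ((T² + T) + 10))) = 3*((2*T)*(T + ((T + T²) + 10))) = 3*((2*T)*(T + (10 + T + T²))) = 3*((2*T)*(10 + T² + 2*T)) = 3*(2*T*(10 + T² + 2*T)) = 6*T*(10 + T² + 2*T))
(h(8) + 38)² = (6*8*(10 + 8 + 8*(1 + 8)) + 38)² = (6*8*(10 + 8 + 8*9) + 38)² = (6*8*(10 + 8 + 72) + 38)² = (6*8*90 + 38)² = (4320 + 38)² = 4358² = 18992164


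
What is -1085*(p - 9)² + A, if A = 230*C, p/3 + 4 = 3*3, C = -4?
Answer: -39980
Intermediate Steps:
p = 15 (p = -12 + 3*(3*3) = -12 + 3*9 = -12 + 27 = 15)
A = -920 (A = 230*(-4) = -920)
-1085*(p - 9)² + A = -1085*(15 - 9)² - 920 = -1085*6² - 920 = -1085*36 - 920 = -39060 - 920 = -39980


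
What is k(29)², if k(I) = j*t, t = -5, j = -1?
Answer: 25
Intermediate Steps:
k(I) = 5 (k(I) = -1*(-5) = 5)
k(29)² = 5² = 25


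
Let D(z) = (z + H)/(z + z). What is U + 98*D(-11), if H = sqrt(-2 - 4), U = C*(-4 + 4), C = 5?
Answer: 49 - 49*I*sqrt(6)/11 ≈ 49.0 - 10.911*I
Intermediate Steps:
U = 0 (U = 5*(-4 + 4) = 5*0 = 0)
H = I*sqrt(6) (H = sqrt(-6) = I*sqrt(6) ≈ 2.4495*I)
D(z) = (z + I*sqrt(6))/(2*z) (D(z) = (z + I*sqrt(6))/(z + z) = (z + I*sqrt(6))/((2*z)) = (z + I*sqrt(6))*(1/(2*z)) = (z + I*sqrt(6))/(2*z))
U + 98*D(-11) = 0 + 98*((1/2)*(-11 + I*sqrt(6))/(-11)) = 0 + 98*((1/2)*(-1/11)*(-11 + I*sqrt(6))) = 0 + 98*(1/2 - I*sqrt(6)/22) = 0 + (49 - 49*I*sqrt(6)/11) = 49 - 49*I*sqrt(6)/11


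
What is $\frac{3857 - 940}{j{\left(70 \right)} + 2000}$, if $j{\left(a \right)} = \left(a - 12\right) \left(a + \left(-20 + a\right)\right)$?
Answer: $\frac{2917}{8960} \approx 0.32556$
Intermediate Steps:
$j{\left(a \right)} = \left(-20 + 2 a\right) \left(-12 + a\right)$ ($j{\left(a \right)} = \left(-12 + a\right) \left(-20 + 2 a\right) = \left(-20 + 2 a\right) \left(-12 + a\right)$)
$\frac{3857 - 940}{j{\left(70 \right)} + 2000} = \frac{3857 - 940}{\left(240 - 3080 + 2 \cdot 70^{2}\right) + 2000} = \frac{2917}{\left(240 - 3080 + 2 \cdot 4900\right) + 2000} = \frac{2917}{\left(240 - 3080 + 9800\right) + 2000} = \frac{2917}{6960 + 2000} = \frac{2917}{8960}$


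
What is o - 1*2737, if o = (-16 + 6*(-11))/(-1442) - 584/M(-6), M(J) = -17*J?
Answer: -100850668/36771 ≈ -2742.7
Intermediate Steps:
o = -208441/36771 (o = (-16 + 6*(-11))/(-1442) - 584/((-17*(-6))) = (-16 - 66)*(-1/1442) - 584/102 = -82*(-1/1442) - 584*1/102 = 41/721 - 292/51 = -208441/36771 ≈ -5.6686)
o - 1*2737 = -208441/36771 - 1*2737 = -208441/36771 - 2737 = -100850668/36771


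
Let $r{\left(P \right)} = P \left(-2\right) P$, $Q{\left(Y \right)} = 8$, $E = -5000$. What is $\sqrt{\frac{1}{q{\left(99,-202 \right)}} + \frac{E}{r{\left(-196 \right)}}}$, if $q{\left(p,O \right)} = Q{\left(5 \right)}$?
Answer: $\frac{\sqrt{7302}}{196} \approx 0.43598$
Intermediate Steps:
$r{\left(P \right)} = - 2 P^{2}$ ($r{\left(P \right)} = - 2 P P = - 2 P^{2}$)
$q{\left(p,O \right)} = 8$
$\sqrt{\frac{1}{q{\left(99,-202 \right)}} + \frac{E}{r{\left(-196 \right)}}} = \sqrt{\frac{1}{8} - \frac{5000}{\left(-2\right) \left(-196\right)^{2}}} = \sqrt{\frac{1}{8} - \frac{5000}{\left(-2\right) 38416}} = \sqrt{\frac{1}{8} - \frac{5000}{-76832}} = \sqrt{\frac{1}{8} - - \frac{625}{9604}} = \sqrt{\frac{1}{8} + \frac{625}{9604}} = \sqrt{\frac{3651}{19208}} = \frac{\sqrt{7302}}{196}$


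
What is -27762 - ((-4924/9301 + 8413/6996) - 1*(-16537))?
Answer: -2882570694013/65069796 ≈ -44300.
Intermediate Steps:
-27762 - ((-4924/9301 + 8413/6996) - 1*(-16537)) = -27762 - ((-4924*1/9301 + 8413*(1/6996)) + 16537) = -27762 - ((-4924/9301 + 8413/6996) + 16537) = -27762 - (43801009/65069796 + 16537) = -27762 - 1*1076103017461/65069796 = -27762 - 1076103017461/65069796 = -2882570694013/65069796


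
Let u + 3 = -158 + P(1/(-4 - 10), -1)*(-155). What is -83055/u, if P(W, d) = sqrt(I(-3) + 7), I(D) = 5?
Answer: -13371855/262379 + 25747050*sqrt(3)/262379 ≈ 119.00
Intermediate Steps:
P(W, d) = 2*sqrt(3) (P(W, d) = sqrt(5 + 7) = sqrt(12) = 2*sqrt(3))
u = -161 - 310*sqrt(3) (u = -3 + (-158 + (2*sqrt(3))*(-155)) = -3 + (-158 - 310*sqrt(3)) = -161 - 310*sqrt(3) ≈ -697.94)
-83055/u = -83055/(-161 - 310*sqrt(3))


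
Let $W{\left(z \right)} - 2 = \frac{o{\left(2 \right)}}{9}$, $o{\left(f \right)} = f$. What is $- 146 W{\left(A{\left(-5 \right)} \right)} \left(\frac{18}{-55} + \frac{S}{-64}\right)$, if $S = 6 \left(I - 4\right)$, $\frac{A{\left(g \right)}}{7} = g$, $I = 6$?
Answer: $\frac{11023}{66} \approx 167.02$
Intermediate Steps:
$A{\left(g \right)} = 7 g$
$S = 12$ ($S = 6 \left(6 - 4\right) = 6 \cdot 2 = 12$)
$W{\left(z \right)} = \frac{20}{9}$ ($W{\left(z \right)} = 2 + \frac{2}{9} = \frac{20}{9}$)
$- 146 W{\left(A{\left(-5 \right)} \right)} \left(\frac{18}{-55} + \frac{S}{-64}\right) = \left(-146\right) \frac{20}{9} \left(\frac{18}{-55} + \frac{12}{-64}\right) = - \frac{2920 \left(18 \left(- \frac{1}{55}\right) + 12 \left(- \frac{1}{64}\right)\right)}{9} = - \frac{2920 \left(- \frac{18}{55} - \frac{3}{16}\right)}{9} = \left(- \frac{2920}{9}\right) \left(- \frac{453}{880}\right) = \frac{11023}{66}$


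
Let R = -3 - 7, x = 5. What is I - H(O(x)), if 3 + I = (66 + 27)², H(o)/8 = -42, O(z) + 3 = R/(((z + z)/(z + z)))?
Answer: 8982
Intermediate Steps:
R = -10
O(z) = -13 (O(z) = -3 - 10/((z + z)/(z + z)) = -3 - 10/((2*z)/((2*z))) = -3 - 10/((2*z)*(1/(2*z))) = -3 - 10/1 = -3 - 10*1 = -3 - 10 = -13)
H(o) = -336 (H(o) = 8*(-42) = -336)
I = 8646 (I = -3 + (66 + 27)² = -3 + 93² = -3 + 8649 = 8646)
I - H(O(x)) = 8646 - 1*(-336) = 8646 + 336 = 8982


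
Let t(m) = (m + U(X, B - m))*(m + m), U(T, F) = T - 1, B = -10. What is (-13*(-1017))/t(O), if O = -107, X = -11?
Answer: 13221/25466 ≈ 0.51916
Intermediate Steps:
U(T, F) = -1 + T
t(m) = 2*m*(-12 + m) (t(m) = (m + (-1 - 11))*(m + m) = (m - 12)*(2*m) = (-12 + m)*(2*m) = 2*m*(-12 + m))
(-13*(-1017))/t(O) = (-13*(-1017))/((2*(-107)*(-12 - 107))) = 13221/((2*(-107)*(-119))) = 13221/25466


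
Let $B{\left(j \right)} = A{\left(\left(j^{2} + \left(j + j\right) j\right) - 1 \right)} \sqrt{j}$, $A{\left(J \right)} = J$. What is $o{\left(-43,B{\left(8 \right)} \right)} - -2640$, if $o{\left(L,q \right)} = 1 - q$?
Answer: $2641 - 382 \sqrt{2} \approx 2100.8$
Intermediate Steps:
$B{\left(j \right)} = \sqrt{j} \left(-1 + 3 j^{2}\right)$ ($B{\left(j \right)} = \left(\left(j^{2} + \left(j + j\right) j\right) - 1\right) \sqrt{j} = \left(\left(j^{2} + 2 j j\right) - 1\right) \sqrt{j} = \left(\left(j^{2} + 2 j^{2}\right) - 1\right) \sqrt{j} = \left(3 j^{2} - 1\right) \sqrt{j} = \left(-1 + 3 j^{2}\right) \sqrt{j} = \sqrt{j} \left(-1 + 3 j^{2}\right)$)
$o{\left(-43,B{\left(8 \right)} \right)} - -2640 = \left(1 - \sqrt{8} \left(-1 + 3 \cdot 8^{2}\right)\right) - -2640 = \left(1 - 2 \sqrt{2} \left(-1 + 3 \cdot 64\right)\right) + 2640 = \left(1 - 2 \sqrt{2} \left(-1 + 192\right)\right) + 2640 = \left(1 - 2 \sqrt{2} \cdot 191\right) + 2640 = \left(1 - 382 \sqrt{2}\right) + 2640 = 2641 - 382 \sqrt{2}$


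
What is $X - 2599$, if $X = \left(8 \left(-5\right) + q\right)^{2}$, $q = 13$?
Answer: $-1870$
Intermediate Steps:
$X = 729$ ($X = \left(8 \left(-5\right) + 13\right)^{2} = \left(-40 + 13\right)^{2} = \left(-27\right)^{2} = 729$)
$X - 2599 = 729 - 2599 = -1870$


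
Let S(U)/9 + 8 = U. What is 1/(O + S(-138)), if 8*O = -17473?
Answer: -8/27985 ≈ -0.00028587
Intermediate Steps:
O = -17473/8 (O = (1/8)*(-17473) = -17473/8 ≈ -2184.1)
S(U) = -72 + 9*U
1/(O + S(-138)) = 1/(-17473/8 + (-72 + 9*(-138))) = 1/(-17473/8 + (-72 - 1242)) = 1/(-17473/8 - 1314) = 1/(-27985/8) = -8/27985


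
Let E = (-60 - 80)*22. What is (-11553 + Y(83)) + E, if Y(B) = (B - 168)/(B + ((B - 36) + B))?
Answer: -3116914/213 ≈ -14633.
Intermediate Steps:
Y(B) = (-168 + B)/(-36 + 3*B) (Y(B) = (-168 + B)/(B + ((-36 + B) + B)) = (-168 + B)/(B + (-36 + 2*B)) = (-168 + B)/(-36 + 3*B))
E = -3080 (E = -140*22 = -3080)
(-11553 + Y(83)) + E = (-11553 + (-168 + 83)/(3*(-12 + 83))) - 3080 = (-11553 + (⅓)*(-85)/71) - 3080 = (-11553 + (⅓)*(1/71)*(-85)) - 3080 = (-11553 - 85/213) - 3080 = -2460874/213 - 3080 = -3116914/213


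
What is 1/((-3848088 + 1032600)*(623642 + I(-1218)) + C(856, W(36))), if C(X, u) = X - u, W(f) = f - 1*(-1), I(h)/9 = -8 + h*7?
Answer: -1/1539610195149 ≈ -6.4952e-13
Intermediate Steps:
I(h) = -72 + 63*h (I(h) = 9*(-8 + h*7) = 9*(-8 + 7*h) = -72 + 63*h)
W(f) = 1 + f (W(f) = f + 1 = 1 + f)
1/((-3848088 + 1032600)*(623642 + I(-1218)) + C(856, W(36))) = 1/((-3848088 + 1032600)*(623642 + (-72 + 63*(-1218))) + (856 - (1 + 36))) = 1/(-2815488*(623642 + (-72 - 76734)) + (856 - 1*37)) = 1/(-2815488*(623642 - 76806) + (856 - 37)) = 1/(-2815488*546836 + 819) = 1/(-1539610195968 + 819) = 1/(-1539610195149) = -1/1539610195149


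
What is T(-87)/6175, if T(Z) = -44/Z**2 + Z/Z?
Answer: 301/1869543 ≈ 0.00016100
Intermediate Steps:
T(Z) = 1 - 44/Z**2 (T(Z) = -44/Z**2 + 1 = 1 - 44/Z**2)
T(-87)/6175 = (1 - 44/(-87)**2)/6175 = (1 - 44*1/7569)*(1/6175) = (1 - 44/7569)*(1/6175) = (7525/7569)*(1/6175) = 301/1869543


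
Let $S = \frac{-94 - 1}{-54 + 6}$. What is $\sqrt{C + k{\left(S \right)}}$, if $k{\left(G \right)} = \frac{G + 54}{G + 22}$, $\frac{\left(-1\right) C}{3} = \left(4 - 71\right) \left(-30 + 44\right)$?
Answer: $\frac{\sqrt{3731082751}}{1151} \approx 53.069$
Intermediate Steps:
$S = \frac{95}{48}$ ($S = - \frac{95}{-48} = \left(-95\right) \left(- \frac{1}{48}\right) = \frac{95}{48} \approx 1.9792$)
$C = 2814$ ($C = - 3 \left(4 - 71\right) \left(-30 + 44\right) = - 3 \left(\left(-67\right) 14\right) = \left(-3\right) \left(-938\right) = 2814$)
$k{\left(G \right)} = \frac{54 + G}{22 + G}$
$\sqrt{C + k{\left(S \right)}} = \sqrt{2814 + \frac{54 + \frac{95}{48}}{22 + \frac{95}{48}}} = \sqrt{2814 + \frac{1}{\frac{1151}{48}} \cdot \frac{2687}{48}} = \sqrt{2814 + \frac{48}{1151} \cdot \frac{2687}{48}} = \sqrt{2814 + \frac{2687}{1151}} = \sqrt{\frac{3241601}{1151}} = \frac{\sqrt{3731082751}}{1151}$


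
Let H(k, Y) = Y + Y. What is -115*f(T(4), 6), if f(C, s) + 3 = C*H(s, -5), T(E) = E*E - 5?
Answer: 12995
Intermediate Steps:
H(k, Y) = 2*Y
T(E) = -5 + E² (T(E) = E² - 5 = -5 + E²)
f(C, s) = -3 - 10*C (f(C, s) = -3 + C*(2*(-5)) = -3 + C*(-10) = -3 - 10*C)
-115*f(T(4), 6) = -115*(-3 - 10*(-5 + 4²)) = -115*(-3 - 10*(-5 + 16)) = -115*(-3 - 10*11) = -115*(-3 - 110) = -115*(-113) = 12995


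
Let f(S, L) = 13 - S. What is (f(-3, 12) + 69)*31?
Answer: 2635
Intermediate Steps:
(f(-3, 12) + 69)*31 = ((13 - 1*(-3)) + 69)*31 = ((13 + 3) + 69)*31 = (16 + 69)*31 = 85*31 = 2635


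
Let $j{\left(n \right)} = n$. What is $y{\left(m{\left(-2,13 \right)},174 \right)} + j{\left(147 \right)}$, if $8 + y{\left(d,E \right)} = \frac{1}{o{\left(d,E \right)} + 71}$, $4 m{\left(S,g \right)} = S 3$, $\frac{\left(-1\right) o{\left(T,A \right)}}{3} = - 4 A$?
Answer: $\frac{300102}{2159} \approx 139.0$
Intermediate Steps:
$o{\left(T,A \right)} = 12 A$ ($o{\left(T,A \right)} = - 3 \left(- 4 A\right) = 12 A$)
$m{\left(S,g \right)} = \frac{3 S}{4}$ ($m{\left(S,g \right)} = \frac{S 3}{4} = \frac{3 S}{4}$)
$y{\left(d,E \right)} = -8 + \frac{1}{71 + 12 E}$ ($y{\left(d,E \right)} = -8 + \frac{1}{12 E + 71} = -8 + \frac{1}{71 + 12 E}$)
$y{\left(m{\left(-2,13 \right)},174 \right)} + j{\left(147 \right)} = \frac{3 \left(-189 - 5568\right)}{71 + 12 \cdot 174} + 147 = \frac{3 \left(-189 - 5568\right)}{71 + 2088} + 147 = 3 \cdot \frac{1}{2159} \left(-5757\right) + 147 = - \frac{17271}{2159} + 147 = \frac{300102}{2159}$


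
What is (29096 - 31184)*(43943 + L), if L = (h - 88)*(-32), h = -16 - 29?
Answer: -100639512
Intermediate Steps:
h = -45
L = 4256 (L = (-45 - 88)*(-32) = -133*(-32) = 4256)
(29096 - 31184)*(43943 + L) = (29096 - 31184)*(43943 + 4256) = -2088*48199 = -100639512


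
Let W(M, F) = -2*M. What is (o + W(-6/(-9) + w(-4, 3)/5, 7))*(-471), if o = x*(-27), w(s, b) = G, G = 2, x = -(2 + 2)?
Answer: -249316/5 ≈ -49863.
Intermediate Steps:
x = -4 (x = -1*4 = -4)
w(s, b) = 2
o = 108 (o = -4*(-27) = 108)
(o + W(-6/(-9) + w(-4, 3)/5, 7))*(-471) = (108 - 2*(-6/(-9) + 2/5))*(-471) = (108 - 2*(-6*(-⅑) + 2*(⅕)))*(-471) = (108 - 2*(⅔ + ⅖))*(-471) = (108 - 2*16/15)*(-471) = (108 - 32/15)*(-471) = (1588/15)*(-471) = -249316/5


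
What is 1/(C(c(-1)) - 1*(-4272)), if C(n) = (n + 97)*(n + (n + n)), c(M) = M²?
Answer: 1/4566 ≈ 0.00021901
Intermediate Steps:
C(n) = 3*n*(97 + n) (C(n) = (97 + n)*(n + 2*n) = (97 + n)*(3*n) = 3*n*(97 + n))
1/(C(c(-1)) - 1*(-4272)) = 1/(3*(-1)²*(97 + (-1)²) - 1*(-4272)) = 1/(3*1*(97 + 1) + 4272) = 1/(3*1*98 + 4272) = 1/(294 + 4272) = 1/4566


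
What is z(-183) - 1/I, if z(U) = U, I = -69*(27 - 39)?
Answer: -151525/828 ≈ -183.00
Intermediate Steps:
I = 828 (I = -69*(-12) = 828)
z(-183) - 1/I = -183 - 1/828 = -151525/828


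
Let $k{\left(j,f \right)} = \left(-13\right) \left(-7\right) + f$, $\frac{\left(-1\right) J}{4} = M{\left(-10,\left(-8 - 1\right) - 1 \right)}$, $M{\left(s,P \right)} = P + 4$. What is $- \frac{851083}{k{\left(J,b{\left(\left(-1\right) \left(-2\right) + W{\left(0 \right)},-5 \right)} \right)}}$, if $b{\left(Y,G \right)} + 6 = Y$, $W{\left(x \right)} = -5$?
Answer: $- \frac{851083}{82} \approx -10379.0$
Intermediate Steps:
$b{\left(Y,G \right)} = -6 + Y$
$M{\left(s,P \right)} = 4 + P$
$J = 24$ ($J = - 4 \left(4 - 10\right) = \left(-4\right) \left(-6\right) = 24$)
$k{\left(j,f \right)} = 91 + f$
$- \frac{851083}{k{\left(J,b{\left(\left(-1\right) \left(-2\right) + W{\left(0 \right)},-5 \right)} \right)}} = - \frac{851083}{91 - 9} = - \frac{851083}{82}$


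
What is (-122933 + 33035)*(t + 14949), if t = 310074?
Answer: -29218917654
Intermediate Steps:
(-122933 + 33035)*(t + 14949) = (-122933 + 33035)*(310074 + 14949) = -89898*325023 = -29218917654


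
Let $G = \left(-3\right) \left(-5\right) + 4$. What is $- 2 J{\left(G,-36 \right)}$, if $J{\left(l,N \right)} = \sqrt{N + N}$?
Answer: $- 12 i \sqrt{2} \approx - 16.971 i$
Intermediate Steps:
$G = 19$ ($G = 15 + 4 = 19$)
$J{\left(l,N \right)} = \sqrt{2} \sqrt{N}$ ($J{\left(l,N \right)} = \sqrt{2 N} = \sqrt{2} \sqrt{N}$)
$- 2 J{\left(G,-36 \right)} = - 2 \sqrt{2} \sqrt{-36} = - 2 \sqrt{2} \cdot 6 i = - 2 \cdot 6 i \sqrt{2} = - 12 i \sqrt{2}$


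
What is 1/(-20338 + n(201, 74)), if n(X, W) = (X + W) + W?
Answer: -1/19989 ≈ -5.0028e-5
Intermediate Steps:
n(X, W) = X + 2*W (n(X, W) = (W + X) + W = X + 2*W)
1/(-20338 + n(201, 74)) = 1/(-20338 + (201 + 2*74)) = 1/(-20338 + (201 + 148)) = 1/(-20338 + 349) = 1/(-19989) = -1/19989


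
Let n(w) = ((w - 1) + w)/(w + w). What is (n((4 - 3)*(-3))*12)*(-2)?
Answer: -28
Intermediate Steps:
n(w) = (-1 + 2*w)/(2*w) (n(w) = ((-1 + w) + w)/((2*w)) = (-1 + 2*w)*(1/(2*w)) = (-1 + 2*w)/(2*w))
(n((4 - 3)*(-3))*12)*(-2) = (((-1/2 + (4 - 3)*(-3))/(((4 - 3)*(-3))))*12)*(-2) = (((-1/2 + 1*(-3))/((1*(-3))))*12)*(-2) = (((-1/2 - 3)/(-3))*12)*(-2) = (-1/3*(-7/2)*12)*(-2) = ((7/6)*12)*(-2) = 14*(-2) = -28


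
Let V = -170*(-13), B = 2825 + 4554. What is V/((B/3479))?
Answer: 7688590/7379 ≈ 1042.0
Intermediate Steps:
B = 7379
V = 2210
V/((B/3479)) = 2210/((7379/3479)) = 2210/((7379*(1/3479))) = 2210/(7379/3479) = 2210*(3479/7379) = 7688590/7379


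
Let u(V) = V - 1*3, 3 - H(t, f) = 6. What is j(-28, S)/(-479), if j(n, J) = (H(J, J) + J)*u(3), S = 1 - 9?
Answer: 0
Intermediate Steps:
H(t, f) = -3 (H(t, f) = 3 - 1*6 = 3 - 6 = -3)
S = -8
u(V) = -3 + V (u(V) = V - 3 = -3 + V)
j(n, J) = 0 (j(n, J) = (-3 + J)*(-3 + 3) = (-3 + J)*0 = 0)
j(-28, S)/(-479) = 0/(-479) = 0*(-1/479) = 0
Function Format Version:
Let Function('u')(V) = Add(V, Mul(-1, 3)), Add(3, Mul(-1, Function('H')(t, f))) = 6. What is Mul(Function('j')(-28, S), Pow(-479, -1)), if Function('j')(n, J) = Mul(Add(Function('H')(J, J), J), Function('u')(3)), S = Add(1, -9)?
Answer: 0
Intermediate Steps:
Function('H')(t, f) = -3 (Function('H')(t, f) = Add(3, Mul(-1, 6)) = Add(3, -6) = -3)
S = -8
Function('u')(V) = Add(-3, V) (Function('u')(V) = Add(V, -3) = Add(-3, V))
Function('j')(n, J) = 0 (Function('j')(n, J) = Mul(Add(-3, J), Add(-3, 3)) = Mul(Add(-3, J), 0) = 0)
Mul(Function('j')(-28, S), Pow(-479, -1)) = Mul(0, Pow(-479, -1)) = Mul(0, Rational(-1, 479)) = 0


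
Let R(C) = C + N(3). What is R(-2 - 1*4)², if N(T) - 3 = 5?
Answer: 4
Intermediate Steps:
N(T) = 8 (N(T) = 3 + 5 = 8)
R(C) = 8 + C (R(C) = C + 8 = 8 + C)
R(-2 - 1*4)² = (8 + (-2 - 1*4))² = (8 + (-2 - 4))² = (8 - 6)² = 2² = 4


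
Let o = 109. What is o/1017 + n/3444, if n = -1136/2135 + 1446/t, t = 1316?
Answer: 25151295889/234308786040 ≈ 0.10734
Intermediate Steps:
n = 113731/200690 (n = -1136/2135 + 1446/1316 = -1136*1/2135 + 1446*(1/1316) = -1136/2135 + 723/658 = 113731/200690 ≈ 0.56670)
o/1017 + n/3444 = 109/1017 + (113731/200690)/3444 = 109*(1/1017) + (113731/200690)*(1/3444) = 109/1017 + 113731/691176360 = 25151295889/234308786040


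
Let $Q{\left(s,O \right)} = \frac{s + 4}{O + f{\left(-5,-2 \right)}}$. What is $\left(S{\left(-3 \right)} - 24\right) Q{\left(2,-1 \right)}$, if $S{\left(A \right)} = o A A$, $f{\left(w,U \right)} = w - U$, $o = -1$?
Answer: $\frac{99}{2} \approx 49.5$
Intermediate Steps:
$S{\left(A \right)} = - A^{2}$ ($S{\left(A \right)} = - A A = - A^{2}$)
$Q{\left(s,O \right)} = \frac{4 + s}{-3 + O}$ ($Q{\left(s,O \right)} = \frac{s + 4}{O - 3} = \frac{4 + s}{O + \left(-5 + 2\right)} = \frac{4 + s}{O - 3} = \frac{4 + s}{-3 + O}$)
$\left(S{\left(-3 \right)} - 24\right) Q{\left(2,-1 \right)} = \left(- \left(-3\right)^{2} - 24\right) \frac{4 + 2}{-3 - 1} = \left(\left(-1\right) 9 - 24\right) \frac{1}{-4} \cdot 6 = \left(-9 - 24\right) \left(\left(- \frac{1}{4}\right) 6\right) = \left(-33\right) \left(- \frac{3}{2}\right) = \frac{99}{2}$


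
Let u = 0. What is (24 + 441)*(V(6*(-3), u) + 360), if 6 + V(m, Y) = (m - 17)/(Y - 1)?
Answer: 180885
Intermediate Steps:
V(m, Y) = -6 + (-17 + m)/(-1 + Y) (V(m, Y) = -6 + (m - 17)/(Y - 1) = -6 + (-17 + m)/(-1 + Y))
(24 + 441)*(V(6*(-3), u) + 360) = (24 + 441)*((-11 + 6*(-3) - 6*0)/(-1 + 0) + 360) = 465*((-11 - 18 + 0)/(-1) + 360) = 465*(-1*(-29) + 360) = 465*(29 + 360) = 465*389 = 180885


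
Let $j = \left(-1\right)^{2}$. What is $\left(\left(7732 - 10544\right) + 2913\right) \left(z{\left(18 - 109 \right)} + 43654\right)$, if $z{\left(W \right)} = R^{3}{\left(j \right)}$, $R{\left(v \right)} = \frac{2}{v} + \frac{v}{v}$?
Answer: $4411781$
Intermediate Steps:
$j = 1$
$R{\left(v \right)} = 1 + \frac{2}{v}$ ($R{\left(v \right)} = \frac{2}{v} + 1 = 1 + \frac{2}{v}$)
$z{\left(W \right)} = 27$ ($z{\left(W \right)} = \left(\frac{2 + 1}{1}\right)^{3} = \left(1 \cdot 3\right)^{3} = 3^{3} = 27$)
$\left(\left(7732 - 10544\right) + 2913\right) \left(z{\left(18 - 109 \right)} + 43654\right) = \left(\left(7732 - 10544\right) + 2913\right) \left(27 + 43654\right) = \left(\left(7732 - 10544\right) + 2913\right) 43681 = \left(-2812 + 2913\right) 43681 = 101 \cdot 43681 = 4411781$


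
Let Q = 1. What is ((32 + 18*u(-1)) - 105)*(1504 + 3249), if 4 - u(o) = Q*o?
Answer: 80801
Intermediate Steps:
u(o) = 4 - o
((32 + 18*u(-1)) - 105)*(1504 + 3249) = ((32 + 18*(4 - 1*(-1))) - 105)*(1504 + 3249) = ((32 + 18*(4 + 1)) - 105)*4753 = ((32 + 18*5) - 105)*4753 = ((32 + 90) - 105)*4753 = (122 - 105)*4753 = 17*4753 = 80801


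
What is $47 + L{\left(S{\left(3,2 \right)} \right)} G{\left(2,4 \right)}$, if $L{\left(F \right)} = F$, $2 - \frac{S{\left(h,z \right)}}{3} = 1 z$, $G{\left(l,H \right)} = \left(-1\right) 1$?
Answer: $47$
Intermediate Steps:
$G{\left(l,H \right)} = -1$
$S{\left(h,z \right)} = 6 - 3 z$ ($S{\left(h,z \right)} = 6 - 3 \cdot 1 z = 6 - 3 z$)
$47 + L{\left(S{\left(3,2 \right)} \right)} G{\left(2,4 \right)} = 47 + \left(6 - 6\right) \left(-1\right) = 47 + 0 \left(-1\right) = 47 + 0 = 47$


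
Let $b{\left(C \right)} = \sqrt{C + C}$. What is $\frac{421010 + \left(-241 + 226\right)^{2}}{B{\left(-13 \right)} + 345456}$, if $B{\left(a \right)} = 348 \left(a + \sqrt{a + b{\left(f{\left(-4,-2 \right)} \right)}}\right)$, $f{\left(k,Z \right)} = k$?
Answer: $\frac{421235}{340932 + 348 \sqrt{-13 + 2 i \sqrt{2}}} \approx 1.235 - 0.00457 i$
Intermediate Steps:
$b{\left(C \right)} = \sqrt{2} \sqrt{C}$ ($b{\left(C \right)} = \sqrt{2 C} = \sqrt{2} \sqrt{C}$)
$B{\left(a \right)} = 348 a + 348 \sqrt{a + 2 i \sqrt{2}}$ ($B{\left(a \right)} = 348 \left(a + \sqrt{a + \sqrt{2} \sqrt{-4}}\right) = 348 \left(a + \sqrt{a + \sqrt{2} \cdot 2 i}\right) = 348 \left(a + \sqrt{a + 2 i \sqrt{2}}\right) = 348 a + 348 \sqrt{a + 2 i \sqrt{2}}$)
$\frac{421010 + \left(-241 + 226\right)^{2}}{B{\left(-13 \right)} + 345456} = \frac{421010 + \left(-241 + 226\right)^{2}}{\left(348 \left(-13\right) + 348 \sqrt{-13 + 2 i \sqrt{2}}\right) + 345456} = \frac{421010 + \left(-15\right)^{2}}{\left(-4524 + 348 \sqrt{-13 + 2 i \sqrt{2}}\right) + 345456} = \frac{421010 + 225}{340932 + 348 \sqrt{-13 + 2 i \sqrt{2}}} = \frac{421235}{340932 + 348 \sqrt{-13 + 2 i \sqrt{2}}}$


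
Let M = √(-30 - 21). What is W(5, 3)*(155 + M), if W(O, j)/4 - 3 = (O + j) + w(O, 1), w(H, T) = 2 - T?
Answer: 7440 + 48*I*√51 ≈ 7440.0 + 342.79*I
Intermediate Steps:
W(O, j) = 16 + 4*O + 4*j (W(O, j) = 12 + 4*((O + j) + (2 - 1*1)) = 12 + 4*((O + j) + (2 - 1)) = 12 + 4*((O + j) + 1) = 12 + 4*(1 + O + j) = 12 + (4 + 4*O + 4*j) = 16 + 4*O + 4*j)
M = I*√51 (M = √(-51) = I*√51 ≈ 7.1414*I)
W(5, 3)*(155 + M) = (16 + 4*5 + 4*3)*(155 + I*√51) = (16 + 20 + 12)*(155 + I*√51) = 48*(155 + I*√51) = 7440 + 48*I*√51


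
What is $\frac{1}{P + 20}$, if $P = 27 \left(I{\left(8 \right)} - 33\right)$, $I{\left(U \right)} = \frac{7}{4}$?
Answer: $- \frac{4}{3295} \approx -0.001214$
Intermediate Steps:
$I{\left(U \right)} = \frac{7}{4}$ ($I{\left(U \right)} = 7 \cdot \frac{1}{4} = \frac{7}{4}$)
$P = - \frac{3375}{4}$ ($P = 27 \left(\frac{7}{4} - 33\right) = 27 \left(- \frac{125}{4}\right) = - \frac{3375}{4} \approx -843.75$)
$\frac{1}{P + 20} = \frac{1}{- \frac{3375}{4} + 20} = \frac{1}{- \frac{3295}{4}} = - \frac{4}{3295}$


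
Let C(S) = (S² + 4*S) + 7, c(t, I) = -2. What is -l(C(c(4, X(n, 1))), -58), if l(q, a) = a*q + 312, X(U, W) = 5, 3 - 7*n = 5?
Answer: -138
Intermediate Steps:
n = -2/7 (n = 3/7 - ⅐*5 = 3/7 - 5/7 = -2/7 ≈ -0.28571)
C(S) = 7 + S² + 4*S
l(q, a) = 312 + a*q
-l(C(c(4, X(n, 1))), -58) = -(312 - 58*(7 + (-2)² + 4*(-2))) = -(312 - 58*(7 + 4 - 8)) = -(312 - 58*3) = -(312 - 174) = -1*138 = -138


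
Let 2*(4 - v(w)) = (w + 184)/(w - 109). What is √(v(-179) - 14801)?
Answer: I*√8523067/24 ≈ 121.64*I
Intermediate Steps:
v(w) = 4 - (184 + w)/(2*(-109 + w)) (v(w) = 4 - (w + 184)/(2*(w - 109)) = 4 - (184 + w)/(2*(-109 + w)))
√(v(-179) - 14801) = √((-1056 + 7*(-179))/(2*(-109 - 179)) - 14801) = √((½)*(-1056 - 1253)/(-288) - 14801) = √((½)*(-1/288)*(-2309) - 14801) = √(2309/576 - 14801) = √(-8523067/576) = I*√8523067/24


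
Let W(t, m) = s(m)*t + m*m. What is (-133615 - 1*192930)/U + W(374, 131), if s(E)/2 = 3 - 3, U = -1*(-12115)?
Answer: 41515794/2423 ≈ 17134.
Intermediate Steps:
U = 12115
s(E) = 0 (s(E) = 2*(3 - 3) = 2*0 = 0)
W(t, m) = m**2 (W(t, m) = 0*t + m*m = 0 + m**2 = m**2)
(-133615 - 1*192930)/U + W(374, 131) = (-133615 - 1*192930)/12115 + 131**2 = (-133615 - 192930)*(1/12115) + 17161 = -326545*1/12115 + 17161 = -65309/2423 + 17161 = 41515794/2423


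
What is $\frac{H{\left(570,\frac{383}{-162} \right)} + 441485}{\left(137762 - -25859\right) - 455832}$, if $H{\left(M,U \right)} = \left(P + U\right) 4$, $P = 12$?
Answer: $- \frac{35763407}{23669091} \approx -1.511$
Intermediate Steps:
$H{\left(M,U \right)} = 48 + 4 U$ ($H{\left(M,U \right)} = \left(12 + U\right) 4 = 48 + 4 U$)
$\frac{H{\left(570,\frac{383}{-162} \right)} + 441485}{\left(137762 - -25859\right) - 455832} = \frac{\left(48 + 4 \frac{383}{-162}\right) + 441485}{\left(137762 - -25859\right) - 455832} = \frac{\left(48 + 4 \cdot 383 \left(- \frac{1}{162}\right)\right) + 441485}{\left(137762 + 25859\right) - 455832} = \frac{\left(48 + 4 \left(- \frac{383}{162}\right)\right) + 441485}{163621 - 455832} = \frac{\left(48 - \frac{766}{81}\right) + 441485}{-292211} = \left(\frac{3122}{81} + 441485\right) \left(- \frac{1}{292211}\right) = \frac{35763407}{81} \left(- \frac{1}{292211}\right) = - \frac{35763407}{23669091}$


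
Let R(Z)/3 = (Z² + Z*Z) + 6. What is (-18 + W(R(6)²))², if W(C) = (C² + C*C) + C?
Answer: 35957938013368316100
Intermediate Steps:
R(Z) = 18 + 6*Z² (R(Z) = 3*((Z² + Z*Z) + 6) = 3*((Z² + Z²) + 6) = 3*(2*Z² + 6) = 3*(6 + 2*Z²) = 18 + 6*Z²)
W(C) = C + 2*C² (W(C) = (C² + C²) + C = 2*C² + C = C + 2*C²)
(-18 + W(R(6)²))² = (-18 + (18 + 6*6²)²*(1 + 2*(18 + 6*6²)²))² = (-18 + (18 + 6*36)²*(1 + 2*(18 + 6*36)²))² = (-18 + (18 + 216)²*(1 + 2*(18 + 216)²))² = (-18 + 234²*(1 + 2*234²))² = (-18 + 54756*(1 + 2*54756))² = (-18 + 54756*(1 + 109512))² = (-18 + 54756*109513)² = (-18 + 5996493828)² = 5996493810² = 35957938013368316100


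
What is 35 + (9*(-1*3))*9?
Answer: -208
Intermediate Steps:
35 + (9*(-1*3))*9 = 35 + (9*(-3))*9 = 35 - 27*9 = 35 - 243 = -208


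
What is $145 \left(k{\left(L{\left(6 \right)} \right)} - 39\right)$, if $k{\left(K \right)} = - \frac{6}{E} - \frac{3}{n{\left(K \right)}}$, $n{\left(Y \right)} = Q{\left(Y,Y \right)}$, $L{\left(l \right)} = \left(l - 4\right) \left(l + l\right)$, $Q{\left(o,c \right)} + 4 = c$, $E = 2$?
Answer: $- \frac{24447}{4} \approx -6111.8$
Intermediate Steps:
$Q{\left(o,c \right)} = -4 + c$
$L{\left(l \right)} = 2 l \left(-4 + l\right)$ ($L{\left(l \right)} = \left(-4 + l\right) 2 l = 2 l \left(-4 + l\right)$)
$n{\left(Y \right)} = -4 + Y$
$k{\left(K \right)} = -3 - \frac{3}{-4 + K}$ ($k{\left(K \right)} = - \frac{6}{2} - \frac{3}{-4 + K} = \left(-6\right) \frac{1}{2} - \frac{3}{-4 + K} = -3 - \frac{3}{-4 + K}$)
$145 \left(k{\left(L{\left(6 \right)} \right)} - 39\right) = 145 \left(\frac{3 \left(3 - 2 \cdot 6 \left(-4 + 6\right)\right)}{-4 + 2 \cdot 6 \left(-4 + 6\right)} - 39\right) = 145 \left(\frac{3 \left(3 - 2 \cdot 6 \cdot 2\right)}{-4 + 2 \cdot 6 \cdot 2} - 39\right) = 145 \left(\frac{3 \left(3 - 24\right)}{-4 + 24} - 39\right) = 145 \left(\frac{3 \left(3 - 24\right)}{20} - 39\right) = 145 \left(3 \cdot \frac{1}{20} \left(-21\right) - 39\right) = 145 \left(- \frac{63}{20} - 39\right) = 145 \left(- \frac{843}{20}\right) = - \frac{24447}{4}$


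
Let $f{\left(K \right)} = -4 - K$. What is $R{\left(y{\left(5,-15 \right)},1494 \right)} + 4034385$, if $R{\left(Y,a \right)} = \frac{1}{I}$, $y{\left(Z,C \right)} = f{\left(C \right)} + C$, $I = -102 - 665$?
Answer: $\frac{3094373294}{767} \approx 4.0344 \cdot 10^{6}$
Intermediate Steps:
$I = -767$
$y{\left(Z,C \right)} = -4$ ($y{\left(Z,C \right)} = \left(-4 - C\right) + C = -4$)
$R{\left(Y,a \right)} = - \frac{1}{767}$ ($R{\left(Y,a \right)} = \frac{1}{-767} = - \frac{1}{767}$)
$R{\left(y{\left(5,-15 \right)},1494 \right)} + 4034385 = - \frac{1}{767} + 4034385 = \frac{3094373294}{767}$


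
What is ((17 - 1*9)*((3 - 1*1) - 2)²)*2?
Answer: 0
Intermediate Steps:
((17 - 1*9)*((3 - 1*1) - 2)²)*2 = ((17 - 9)*((3 - 1) - 2)²)*2 = (8*(2 - 2)²)*2 = (8*0²)*2 = (8*0)*2 = 0*2 = 0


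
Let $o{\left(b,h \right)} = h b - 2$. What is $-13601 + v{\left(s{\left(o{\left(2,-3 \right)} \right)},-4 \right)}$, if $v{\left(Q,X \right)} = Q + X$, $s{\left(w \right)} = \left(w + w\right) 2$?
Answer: $-13637$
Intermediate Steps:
$o{\left(b,h \right)} = -2 + b h$ ($o{\left(b,h \right)} = b h - 2 = -2 + b h$)
$s{\left(w \right)} = 4 w$ ($s{\left(w \right)} = 2 w 2 = 4 w$)
$-13601 + v{\left(s{\left(o{\left(2,-3 \right)} \right)},-4 \right)} = -13601 + \left(4 \left(-2 + 2 \left(-3\right)\right) - 4\right) = -13601 + \left(4 \left(-2 - 6\right) - 4\right) = -13601 + \left(4 \left(-8\right) - 4\right) = -13601 - 36 = -13637$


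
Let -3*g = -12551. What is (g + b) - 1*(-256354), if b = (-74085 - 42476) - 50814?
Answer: 279488/3 ≈ 93163.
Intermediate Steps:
g = 12551/3 (g = -⅓*(-12551) = 12551/3 ≈ 4183.7)
b = -167375 (b = -116561 - 50814 = -167375)
(g + b) - 1*(-256354) = (12551/3 - 167375) - 1*(-256354) = -489574/3 + 256354 = 279488/3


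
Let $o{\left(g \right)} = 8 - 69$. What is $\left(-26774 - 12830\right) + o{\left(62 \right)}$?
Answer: $-39665$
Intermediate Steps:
$o{\left(g \right)} = -61$ ($o{\left(g \right)} = 8 - 69 = -61$)
$\left(-26774 - 12830\right) + o{\left(62 \right)} = \left(-26774 - 12830\right) - 61 = -39604 - 61 = -39665$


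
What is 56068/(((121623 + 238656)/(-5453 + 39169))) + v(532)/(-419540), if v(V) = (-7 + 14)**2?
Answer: 793093652509849/151151451660 ≈ 5247.0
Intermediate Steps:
v(V) = 49 (v(V) = 7**2 = 49)
56068/(((121623 + 238656)/(-5453 + 39169))) + v(532)/(-419540) = 56068/(((121623 + 238656)/(-5453 + 39169))) + 49/(-419540) = 56068/((360279/33716)) + 49*(-1/419540) = 56068/((360279*(1/33716))) - 49/419540 = 56068/(360279/33716) - 49/419540 = 56068*(33716/360279) - 49/419540 = 1890388688/360279 - 49/419540 = 793093652509849/151151451660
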